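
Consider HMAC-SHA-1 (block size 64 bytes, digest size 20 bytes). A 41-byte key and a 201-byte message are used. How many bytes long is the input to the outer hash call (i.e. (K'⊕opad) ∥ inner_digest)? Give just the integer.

84

Key is 41 ≤ 64 bytes, zero-padded: |K'| = 64.
Outer input = (K'⊕opad) ∥ H(inner) → 64 + 20 = 84 bytes.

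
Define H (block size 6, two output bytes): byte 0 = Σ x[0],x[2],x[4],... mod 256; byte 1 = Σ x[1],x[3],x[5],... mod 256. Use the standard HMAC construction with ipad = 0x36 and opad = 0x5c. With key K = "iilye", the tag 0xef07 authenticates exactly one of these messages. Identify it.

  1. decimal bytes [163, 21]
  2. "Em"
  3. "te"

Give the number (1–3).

Key "iilye" = 69 69 6c 79 65 is 5 bytes ≤ B = 6; zero-pad to 6 bytes: K' = 69 69 6c 79 65 00.
K' ⊕ ipad = 5f 5f 5a 4f 53 36; K' ⊕ opad = 35 35 30 25 39 5c.
m1: inner = H(5f 5f 5a 4f 53 36 a3 15) = af f9; tag = H(35 35 30 25 39 5c af f9) = 4daf
m2: inner = H(5f 5f 5a 4f 53 36 45 6d) = 51 51; tag = H(35 35 30 25 39 5c 51 51) = ef07 ← matches
m3: inner = H(5f 5f 5a 4f 53 36 74 65) = 80 49; tag = H(35 35 30 25 39 5c 80 49) = 1eff

2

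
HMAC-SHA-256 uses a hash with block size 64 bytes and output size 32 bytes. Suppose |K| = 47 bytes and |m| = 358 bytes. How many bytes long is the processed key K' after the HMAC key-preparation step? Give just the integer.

64

Key is 47 ≤ 64 bytes, zero-padded: |K'| = 64.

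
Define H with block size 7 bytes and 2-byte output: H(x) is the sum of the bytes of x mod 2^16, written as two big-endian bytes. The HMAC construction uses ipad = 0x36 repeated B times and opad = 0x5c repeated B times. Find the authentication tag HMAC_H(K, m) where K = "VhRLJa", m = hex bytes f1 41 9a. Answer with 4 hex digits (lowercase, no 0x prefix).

0180

Key "VhRLJa" = 56 68 52 4c 4a 61 is 6 bytes ≤ B = 7; zero-pad to 7 bytes: K' = 56 68 52 4c 4a 61 00.
K' ⊕ ipad = 60 5e 64 7a 7c 57 36.  K' ⊕ opad = 0a 34 0e 10 16 3d 5c.
Inner input = (K'⊕ipad) ∥ m = 60 5e 64 7a 7c 57 36 ∥ f1 41 9a.
Inner hash: sum = 96+94+100+122+124+87+54+241+65+154 = 1137 → 04 71.
Outer input = (K'⊕opad) ∥ inner = 0a 34 0e 10 16 3d 5c ∥ 04 71.
Outer hash (tag): sum = 10+52+14+16+22+61+92+4+113 = 384 → 01 80.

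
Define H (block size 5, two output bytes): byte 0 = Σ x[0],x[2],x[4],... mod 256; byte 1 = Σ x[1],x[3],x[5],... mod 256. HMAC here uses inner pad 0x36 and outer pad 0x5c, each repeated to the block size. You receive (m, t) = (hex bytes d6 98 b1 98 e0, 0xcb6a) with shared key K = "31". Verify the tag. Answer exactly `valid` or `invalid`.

valid

Key "31" = 33 31 is 2 bytes ≤ B = 5; zero-pad to 5 bytes: K' = 33 31 00 00 00.
K' ⊕ ipad = 05 07 36 36 36; K' ⊕ opad = 6f 6d 5c 5c 5c.
Inner hash: even-index sum = 417 mod 256 = 161; odd-index sum = 676 mod 256 = 164 → a1 a4.
Outer hash (recomputed tag): even-index sum = 459 mod 256 = 203; odd-index sum = 362 mod 256 = 106 → cb 6a.
Recomputed tag = cb6a; claimed = cb6a → match.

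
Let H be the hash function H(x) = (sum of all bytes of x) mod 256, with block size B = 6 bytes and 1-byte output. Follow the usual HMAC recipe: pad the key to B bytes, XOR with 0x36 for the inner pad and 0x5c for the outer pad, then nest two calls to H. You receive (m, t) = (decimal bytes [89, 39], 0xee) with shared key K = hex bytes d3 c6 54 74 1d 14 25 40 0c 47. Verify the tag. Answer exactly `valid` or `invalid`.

Key hex bytes d3 c6 54 74 1d 14 25 40 0c 47 is 10 bytes > B = 6, so hash it first: H(key) = 4a, then zero-pad to 6 bytes: K' = 4a 00 00 00 00 00.
K' ⊕ ipad = 7c 36 36 36 36 36; K' ⊕ opad = 16 5c 5c 5c 5c 5c.
Inner hash: sum = 124+54+54+54+54+54+89+39 = 522; mod 256 = 10 → 0a.
Outer hash (recomputed tag): sum = 22+92+92+92+92+92+10 = 492; mod 256 = 236 → ec.
Recomputed tag = ec; claimed = ee → mismatch.

invalid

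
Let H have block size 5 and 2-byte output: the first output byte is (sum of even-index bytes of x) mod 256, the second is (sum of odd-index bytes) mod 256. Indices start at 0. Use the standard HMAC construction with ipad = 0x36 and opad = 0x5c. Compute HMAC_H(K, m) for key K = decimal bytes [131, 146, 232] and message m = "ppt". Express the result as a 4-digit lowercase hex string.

Key decimal bytes [131, 146, 232] = 83 92 e8 is 3 bytes ≤ B = 5; zero-pad to 5 bytes: K' = 83 92 e8 00 00.
K' ⊕ ipad = b5 a4 de 36 36.  K' ⊕ opad = df ce b4 5c 5c.
Inner input = (K'⊕ipad) ∥ m = b5 a4 de 36 36 ∥ 70 70 74.
Inner hash: even-index sum = 569 mod 256 = 57; odd-index sum = 446 mod 256 = 190 → 39 be.
Outer input = (K'⊕opad) ∥ inner = df ce b4 5c 5c ∥ 39 be.
Outer hash (tag): even-index sum = 685 mod 256 = 173; odd-index sum = 355 mod 256 = 99 → ad 63.

ad63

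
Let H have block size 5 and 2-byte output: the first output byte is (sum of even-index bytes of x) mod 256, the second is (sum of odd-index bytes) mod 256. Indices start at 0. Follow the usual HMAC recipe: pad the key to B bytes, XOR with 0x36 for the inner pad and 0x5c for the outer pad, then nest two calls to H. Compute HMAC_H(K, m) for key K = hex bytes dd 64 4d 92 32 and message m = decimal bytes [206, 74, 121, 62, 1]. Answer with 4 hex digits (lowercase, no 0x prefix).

3ef8

Key hex bytes dd 64 4d 92 32 is exactly B = 5 bytes: K' = dd 64 4d 92 32.
K' ⊕ ipad = eb 52 7b a4 04.  K' ⊕ opad = 81 38 11 ce 6e.
Inner input = (K'⊕ipad) ∥ m = eb 52 7b a4 04 ∥ ce 4a 79 3e 01.
Inner hash: even-index sum = 498 mod 256 = 242; odd-index sum = 574 mod 256 = 62 → f2 3e.
Outer input = (K'⊕opad) ∥ inner = 81 38 11 ce 6e ∥ f2 3e.
Outer hash (tag): even-index sum = 318 mod 256 = 62; odd-index sum = 504 mod 256 = 248 → 3e f8.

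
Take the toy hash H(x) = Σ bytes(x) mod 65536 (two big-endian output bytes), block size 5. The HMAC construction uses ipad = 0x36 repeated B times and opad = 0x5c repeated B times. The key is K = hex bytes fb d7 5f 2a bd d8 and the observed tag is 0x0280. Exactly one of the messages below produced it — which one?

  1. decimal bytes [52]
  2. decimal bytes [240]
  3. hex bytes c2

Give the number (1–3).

3

Key hex bytes fb d7 5f 2a bd d8 is 6 bytes > B = 5, so hash it first: H(key) = 03 f0, then zero-pad to 5 bytes: K' = 03 f0 00 00 00.
K' ⊕ ipad = 35 c6 36 36 36; K' ⊕ opad = 5f ac 5c 5c 5c.
m1: inner = H(35 c6 36 36 36 34) = 01 d1; tag = H(5f ac 5c 5c 5c 01 d1) = 02f1
m2: inner = H(35 c6 36 36 36 f0) = 02 8d; tag = H(5f ac 5c 5c 5c 02 8d) = 02ae
m3: inner = H(35 c6 36 36 36 c2) = 02 5f; tag = H(5f ac 5c 5c 5c 02 5f) = 0280 ← matches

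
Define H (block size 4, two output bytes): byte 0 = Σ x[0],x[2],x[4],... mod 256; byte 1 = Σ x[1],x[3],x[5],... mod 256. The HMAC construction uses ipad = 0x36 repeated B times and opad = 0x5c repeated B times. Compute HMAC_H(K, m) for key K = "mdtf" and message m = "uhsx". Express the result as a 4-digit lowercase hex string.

def4

Key "mdtf" = 6d 64 74 66 is exactly B = 4 bytes: K' = 6d 64 74 66.
K' ⊕ ipad = 5b 52 42 50.  K' ⊕ opad = 31 38 28 3a.
Inner input = (K'⊕ipad) ∥ m = 5b 52 42 50 ∥ 75 68 73 78.
Inner hash: even-index sum = 389 mod 256 = 133; odd-index sum = 386 mod 256 = 130 → 85 82.
Outer input = (K'⊕opad) ∥ inner = 31 38 28 3a ∥ 85 82.
Outer hash (tag): even-index sum = 222 mod 256 = 222; odd-index sum = 244 mod 256 = 244 → de f4.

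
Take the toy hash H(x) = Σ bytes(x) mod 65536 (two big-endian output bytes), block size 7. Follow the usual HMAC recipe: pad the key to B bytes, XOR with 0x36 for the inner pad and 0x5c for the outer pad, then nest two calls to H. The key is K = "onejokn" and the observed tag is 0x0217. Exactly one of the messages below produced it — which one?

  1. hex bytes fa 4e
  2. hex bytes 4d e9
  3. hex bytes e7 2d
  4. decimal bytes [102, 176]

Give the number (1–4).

Key "onejokn" = 6f 6e 65 6a 6f 6b 6e is exactly B = 7 bytes: K' = 6f 6e 65 6a 6f 6b 6e.
K' ⊕ ipad = 59 58 53 5c 59 5d 58; K' ⊕ opad = 33 32 39 36 33 37 32.
m1: inner = H(59 58 53 5c 59 5d 58 fa 4e) = 03 b6; tag = H(33 32 39 36 33 37 32 03 b6) = 0229
m2: inner = H(59 58 53 5c 59 5d 58 4d e9) = 03 a4; tag = H(33 32 39 36 33 37 32 03 a4) = 0217 ← matches
m3: inner = H(59 58 53 5c 59 5d 58 e7 2d) = 03 82; tag = H(33 32 39 36 33 37 32 03 82) = 01f5
m4: inner = H(59 58 53 5c 59 5d 58 66 b0) = 03 84; tag = H(33 32 39 36 33 37 32 03 84) = 01f7

2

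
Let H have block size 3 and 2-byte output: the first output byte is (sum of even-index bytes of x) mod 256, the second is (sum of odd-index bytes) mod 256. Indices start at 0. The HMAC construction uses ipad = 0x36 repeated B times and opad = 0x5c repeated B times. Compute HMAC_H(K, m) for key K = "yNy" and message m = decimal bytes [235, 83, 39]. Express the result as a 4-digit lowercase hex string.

d403

Key "yNy" = 79 4e 79 is exactly B = 3 bytes: K' = 79 4e 79.
K' ⊕ ipad = 4f 78 4f.  K' ⊕ opad = 25 12 25.
Inner input = (K'⊕ipad) ∥ m = 4f 78 4f ∥ eb 53 27.
Inner hash: even-index sum = 241 mod 256 = 241; odd-index sum = 394 mod 256 = 138 → f1 8a.
Outer input = (K'⊕opad) ∥ inner = 25 12 25 ∥ f1 8a.
Outer hash (tag): even-index sum = 212 mod 256 = 212; odd-index sum = 259 mod 256 = 3 → d4 03.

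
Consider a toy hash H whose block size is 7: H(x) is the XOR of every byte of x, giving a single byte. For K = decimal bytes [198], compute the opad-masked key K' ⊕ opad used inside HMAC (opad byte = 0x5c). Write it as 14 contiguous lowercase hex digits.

Key decimal bytes [198] = c6 is 1 byte ≤ B = 7; zero-pad to 7 bytes: K' = c6 00 00 00 00 00 00.
XOR each byte with 0x5c: c6⊕5c=9a, 00⊕5c=5c, 00⊕5c=5c, 00⊕5c=5c, 00⊕5c=5c, 00⊕5c=5c, 00⊕5c=5c.

9a5c5c5c5c5c5c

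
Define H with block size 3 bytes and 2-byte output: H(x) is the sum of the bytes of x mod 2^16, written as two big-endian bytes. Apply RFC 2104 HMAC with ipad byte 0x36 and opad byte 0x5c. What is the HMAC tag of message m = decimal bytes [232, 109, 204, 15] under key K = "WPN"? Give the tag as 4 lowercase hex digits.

009b

Key "WPN" = 57 50 4e is exactly B = 3 bytes: K' = 57 50 4e.
K' ⊕ ipad = 61 66 78.  K' ⊕ opad = 0b 0c 12.
Inner input = (K'⊕ipad) ∥ m = 61 66 78 ∥ e8 6d cc 0f.
Inner hash: sum = 97+102+120+232+109+204+15 = 879 → 03 6f.
Outer input = (K'⊕opad) ∥ inner = 0b 0c 12 ∥ 03 6f.
Outer hash (tag): sum = 11+12+18+3+111 = 155 → 00 9b.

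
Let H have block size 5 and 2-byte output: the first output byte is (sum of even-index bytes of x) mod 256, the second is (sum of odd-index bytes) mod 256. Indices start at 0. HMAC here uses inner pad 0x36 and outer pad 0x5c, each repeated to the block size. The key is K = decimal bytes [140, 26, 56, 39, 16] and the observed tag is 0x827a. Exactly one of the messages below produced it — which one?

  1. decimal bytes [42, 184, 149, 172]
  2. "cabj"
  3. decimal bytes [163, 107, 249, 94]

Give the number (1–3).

2

Key decimal bytes [140, 26, 56, 39, 16] = 8c 1a 38 27 10 is exactly B = 5 bytes: K' = 8c 1a 38 27 10.
K' ⊕ ipad = ba 2c 0e 11 26; K' ⊕ opad = d0 46 64 7b 4c.
m1: inner = H(ba 2c 0e 11 26 2a b8 95 ac) = 52 fc; tag = H(d0 46 64 7b 4c 52 fc) = 7c13
m2: inner = H(ba 2c 0e 11 26 63 61 62 6a) = b9 02; tag = H(d0 46 64 7b 4c b9 02) = 827a ← matches
m3: inner = H(ba 2c 0e 11 26 a3 6b f9 5e) = b7 d9; tag = H(d0 46 64 7b 4c b7 d9) = 5978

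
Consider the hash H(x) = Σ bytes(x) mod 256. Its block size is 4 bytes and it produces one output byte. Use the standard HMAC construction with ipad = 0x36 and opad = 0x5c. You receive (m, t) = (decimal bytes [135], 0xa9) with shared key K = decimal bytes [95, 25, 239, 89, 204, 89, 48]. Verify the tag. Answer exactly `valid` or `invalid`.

Key decimal bytes [95, 25, 239, 89, 204, 89, 48] = 5f 19 ef 59 cc 59 30 is 7 bytes > B = 4, so hash it first: H(key) = 15, then zero-pad to 4 bytes: K' = 15 00 00 00.
K' ⊕ ipad = 23 36 36 36; K' ⊕ opad = 49 5c 5c 5c.
Inner hash: sum = 35+54+54+54+135 = 332; mod 256 = 76 → 4c.
Outer hash (recomputed tag): sum = 73+92+92+92+76 = 425; mod 256 = 169 → a9.
Recomputed tag = a9; claimed = a9 → match.

valid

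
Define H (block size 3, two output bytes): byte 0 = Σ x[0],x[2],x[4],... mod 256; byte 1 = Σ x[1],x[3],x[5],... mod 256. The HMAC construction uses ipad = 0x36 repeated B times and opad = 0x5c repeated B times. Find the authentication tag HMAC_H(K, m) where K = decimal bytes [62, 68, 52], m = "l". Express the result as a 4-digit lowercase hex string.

a822

Key decimal bytes [62, 68, 52] = 3e 44 34 is exactly B = 3 bytes: K' = 3e 44 34.
K' ⊕ ipad = 08 72 02.  K' ⊕ opad = 62 18 68.
Inner input = (K'⊕ipad) ∥ m = 08 72 02 ∥ 6c.
Inner hash: even-index sum = 10 mod 256 = 10; odd-index sum = 222 mod 256 = 222 → 0a de.
Outer input = (K'⊕opad) ∥ inner = 62 18 68 ∥ 0a de.
Outer hash (tag): even-index sum = 424 mod 256 = 168; odd-index sum = 34 mod 256 = 34 → a8 22.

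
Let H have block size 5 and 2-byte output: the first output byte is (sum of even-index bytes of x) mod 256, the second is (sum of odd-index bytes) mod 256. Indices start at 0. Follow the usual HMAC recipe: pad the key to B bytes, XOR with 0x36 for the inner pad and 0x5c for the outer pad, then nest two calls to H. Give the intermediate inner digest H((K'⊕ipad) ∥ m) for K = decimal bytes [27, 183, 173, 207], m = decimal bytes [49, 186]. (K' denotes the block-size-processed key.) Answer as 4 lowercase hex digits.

Key decimal bytes [27, 183, 173, 207] = 1b b7 ad cf is 4 bytes ≤ B = 5; zero-pad to 5 bytes: K' = 1b b7 ad cf 00.
K' ⊕ ipad = 2d 81 9b f9 36.
Inner input = 2d 81 9b f9 36 ∥ 31 ba.
Inner hash: even-index sum = 440 mod 256 = 184; odd-index sum = 427 mod 256 = 171 → b8 ab.

b8ab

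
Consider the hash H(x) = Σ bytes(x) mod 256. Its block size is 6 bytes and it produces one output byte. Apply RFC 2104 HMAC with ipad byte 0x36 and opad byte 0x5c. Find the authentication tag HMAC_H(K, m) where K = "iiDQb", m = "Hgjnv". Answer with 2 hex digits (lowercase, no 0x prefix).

47

Key "iiDQb" = 69 69 44 51 62 is 5 bytes ≤ B = 6; zero-pad to 6 bytes: K' = 69 69 44 51 62 00.
K' ⊕ ipad = 5f 5f 72 67 54 36.  K' ⊕ opad = 35 35 18 0d 3e 5c.
Inner input = (K'⊕ipad) ∥ m = 5f 5f 72 67 54 36 ∥ 48 67 6a 6e 76.
Inner hash: sum = 95+95+114+103+84+54+72+103+106+110+118 = 1054; mod 256 = 30 → 1e.
Outer input = (K'⊕opad) ∥ inner = 35 35 18 0d 3e 5c ∥ 1e.
Outer hash (tag): sum = 53+53+24+13+62+92+30 = 327; mod 256 = 71 → 47.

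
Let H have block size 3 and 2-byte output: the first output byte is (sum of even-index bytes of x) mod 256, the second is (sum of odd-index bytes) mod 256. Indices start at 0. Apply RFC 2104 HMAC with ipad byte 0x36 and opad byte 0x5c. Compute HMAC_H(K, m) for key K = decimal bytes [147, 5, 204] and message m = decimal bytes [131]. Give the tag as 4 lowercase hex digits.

15f8

Key decimal bytes [147, 5, 204] = 93 05 cc is exactly B = 3 bytes: K' = 93 05 cc.
K' ⊕ ipad = a5 33 fa.  K' ⊕ opad = cf 59 90.
Inner input = (K'⊕ipad) ∥ m = a5 33 fa ∥ 83.
Inner hash: even-index sum = 415 mod 256 = 159; odd-index sum = 182 mod 256 = 182 → 9f b6.
Outer input = (K'⊕opad) ∥ inner = cf 59 90 ∥ 9f b6.
Outer hash (tag): even-index sum = 533 mod 256 = 21; odd-index sum = 248 mod 256 = 248 → 15 f8.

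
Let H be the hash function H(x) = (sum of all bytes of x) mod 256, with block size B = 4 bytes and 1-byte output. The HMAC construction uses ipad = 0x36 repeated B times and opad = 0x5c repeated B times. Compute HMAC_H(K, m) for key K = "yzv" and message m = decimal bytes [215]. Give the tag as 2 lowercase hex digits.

b9

Key "yzv" = 79 7a 76 is 3 bytes ≤ B = 4; zero-pad to 4 bytes: K' = 79 7a 76 00.
K' ⊕ ipad = 4f 4c 40 36.  K' ⊕ opad = 25 26 2a 5c.
Inner input = (K'⊕ipad) ∥ m = 4f 4c 40 36 ∥ d7.
Inner hash: sum = 79+76+64+54+215 = 488; mod 256 = 232 → e8.
Outer input = (K'⊕opad) ∥ inner = 25 26 2a 5c ∥ e8.
Outer hash (tag): sum = 37+38+42+92+232 = 441; mod 256 = 185 → b9.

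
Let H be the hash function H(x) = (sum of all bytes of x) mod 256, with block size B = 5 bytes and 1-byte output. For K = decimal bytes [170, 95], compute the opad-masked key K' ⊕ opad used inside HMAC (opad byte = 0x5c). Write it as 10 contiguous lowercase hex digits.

f6035c5c5c

Key decimal bytes [170, 95] = aa 5f is 2 bytes ≤ B = 5; zero-pad to 5 bytes: K' = aa 5f 00 00 00.
XOR each byte with 0x5c: aa⊕5c=f6, 5f⊕5c=03, 00⊕5c=5c, 00⊕5c=5c, 00⊕5c=5c.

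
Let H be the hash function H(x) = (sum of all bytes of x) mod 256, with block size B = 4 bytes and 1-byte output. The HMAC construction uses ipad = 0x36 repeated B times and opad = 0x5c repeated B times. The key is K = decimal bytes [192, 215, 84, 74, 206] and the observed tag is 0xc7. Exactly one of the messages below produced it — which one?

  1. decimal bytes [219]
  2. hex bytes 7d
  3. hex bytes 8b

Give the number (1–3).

Key decimal bytes [192, 215, 84, 74, 206] = c0 d7 54 4a ce is 5 bytes > B = 4, so hash it first: H(key) = 03, then zero-pad to 4 bytes: K' = 03 00 00 00.
K' ⊕ ipad = 35 36 36 36; K' ⊕ opad = 5f 5c 5c 5c.
m1: inner = H(35 36 36 36 db) = b2; tag = H(5f 5c 5c 5c b2) = 25
m2: inner = H(35 36 36 36 7d) = 54; tag = H(5f 5c 5c 5c 54) = c7 ← matches
m3: inner = H(35 36 36 36 8b) = 62; tag = H(5f 5c 5c 5c 62) = d5

2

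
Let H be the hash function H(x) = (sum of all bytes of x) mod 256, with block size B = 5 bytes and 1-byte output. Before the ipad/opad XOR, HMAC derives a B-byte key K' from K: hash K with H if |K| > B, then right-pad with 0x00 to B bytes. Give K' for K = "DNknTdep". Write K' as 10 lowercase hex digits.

|K| = 8 > B = 5, so first hash the key.
H(K): sum = 68+78+107+110+84+100+101+112 = 760; mod 256 = 248 → f8.
Zero-pad H(K) = f8 to 5 bytes: K' = f8 00 00 00 00.

f800000000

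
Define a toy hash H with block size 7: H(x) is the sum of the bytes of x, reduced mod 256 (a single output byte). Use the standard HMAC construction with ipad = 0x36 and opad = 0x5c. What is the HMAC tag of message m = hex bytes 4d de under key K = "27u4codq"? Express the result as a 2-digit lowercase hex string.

Key "27u4codq" = 32 37 75 34 63 6f 64 71 is 8 bytes > B = 7, so hash it first: H(key) = b9, then zero-pad to 7 bytes: K' = b9 00 00 00 00 00 00.
K' ⊕ ipad = 8f 36 36 36 36 36 36.  K' ⊕ opad = e5 5c 5c 5c 5c 5c 5c.
Inner input = (K'⊕ipad) ∥ m = 8f 36 36 36 36 36 36 ∥ 4d de.
Inner hash: sum = 143+54+54+54+54+54+54+77+222 = 766; mod 256 = 254 → fe.
Outer input = (K'⊕opad) ∥ inner = e5 5c 5c 5c 5c 5c 5c ∥ fe.
Outer hash (tag): sum = 229+92+92+92+92+92+92+254 = 1035; mod 256 = 11 → 0b.

0b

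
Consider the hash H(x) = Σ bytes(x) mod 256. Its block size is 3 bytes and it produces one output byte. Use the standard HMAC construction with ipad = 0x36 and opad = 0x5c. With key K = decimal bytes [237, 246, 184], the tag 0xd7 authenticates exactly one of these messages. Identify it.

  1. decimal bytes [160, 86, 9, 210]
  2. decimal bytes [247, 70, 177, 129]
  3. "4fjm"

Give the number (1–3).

2

Key decimal bytes [237, 246, 184] = ed f6 b8 is exactly B = 3 bytes: K' = ed f6 b8.
K' ⊕ ipad = db c0 8e; K' ⊕ opad = b1 aa e4.
m1: inner = H(db c0 8e a0 56 09 d2) = fa; tag = H(b1 aa e4 fa) = 39
m2: inner = H(db c0 8e f7 46 b1 81) = 98; tag = H(b1 aa e4 98) = d7 ← matches
m3: inner = H(db c0 8e 34 66 6a 6d) = 9a; tag = H(b1 aa e4 9a) = d9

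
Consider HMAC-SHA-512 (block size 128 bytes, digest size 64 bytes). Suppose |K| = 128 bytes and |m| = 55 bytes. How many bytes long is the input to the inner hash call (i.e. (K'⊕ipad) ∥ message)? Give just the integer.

183

Key is 128 ≤ 128 bytes, zero-padded: |K'| = 128.
Inner input = (K'⊕ipad) ∥ m → 128 + 55 = 183 bytes.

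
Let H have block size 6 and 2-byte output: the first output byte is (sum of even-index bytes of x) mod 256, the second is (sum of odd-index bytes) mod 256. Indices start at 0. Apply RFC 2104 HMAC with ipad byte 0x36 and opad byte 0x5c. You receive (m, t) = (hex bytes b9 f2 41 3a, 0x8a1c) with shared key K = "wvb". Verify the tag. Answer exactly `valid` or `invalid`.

Key "wvb" = 77 76 62 is 3 bytes ≤ B = 6; zero-pad to 6 bytes: K' = 77 76 62 00 00 00.
K' ⊕ ipad = 41 40 54 36 36 36; K' ⊕ opad = 2b 2a 3e 5c 5c 5c.
Inner hash: even-index sum = 453 mod 256 = 197; odd-index sum = 472 mod 256 = 216 → c5 d8.
Outer hash (recomputed tag): even-index sum = 394 mod 256 = 138; odd-index sum = 442 mod 256 = 186 → 8a ba.
Recomputed tag = 8aba; claimed = 8a1c → mismatch.

invalid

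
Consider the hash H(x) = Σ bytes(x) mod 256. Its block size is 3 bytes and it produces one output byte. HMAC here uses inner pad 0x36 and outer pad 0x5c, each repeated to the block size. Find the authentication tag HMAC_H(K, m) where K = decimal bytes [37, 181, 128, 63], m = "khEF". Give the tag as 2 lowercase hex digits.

f6

Key decimal bytes [37, 181, 128, 63] = 25 b5 80 3f is 4 bytes > B = 3, so hash it first: H(key) = 99, then zero-pad to 3 bytes: K' = 99 00 00.
K' ⊕ ipad = af 36 36.  K' ⊕ opad = c5 5c 5c.
Inner input = (K'⊕ipad) ∥ m = af 36 36 ∥ 6b 68 45 46.
Inner hash: sum = 175+54+54+107+104+69+70 = 633; mod 256 = 121 → 79.
Outer input = (K'⊕opad) ∥ inner = c5 5c 5c ∥ 79.
Outer hash (tag): sum = 197+92+92+121 = 502; mod 256 = 246 → f6.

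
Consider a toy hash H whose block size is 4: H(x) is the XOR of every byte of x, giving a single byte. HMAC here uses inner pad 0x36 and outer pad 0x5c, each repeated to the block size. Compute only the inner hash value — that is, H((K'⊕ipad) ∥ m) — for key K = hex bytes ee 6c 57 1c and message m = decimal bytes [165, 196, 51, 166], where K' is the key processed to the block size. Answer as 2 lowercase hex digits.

Key hex bytes ee 6c 57 1c is exactly B = 4 bytes: K' = ee 6c 57 1c.
K' ⊕ ipad = d8 5a 61 2a.
Inner input = d8 5a 61 2a ∥ a5 c4 33 a6.
Inner hash: XOR d8⊕5a⊕61⊕2a⊕a5⊕c4⊕33⊕a6 = 3d.

3d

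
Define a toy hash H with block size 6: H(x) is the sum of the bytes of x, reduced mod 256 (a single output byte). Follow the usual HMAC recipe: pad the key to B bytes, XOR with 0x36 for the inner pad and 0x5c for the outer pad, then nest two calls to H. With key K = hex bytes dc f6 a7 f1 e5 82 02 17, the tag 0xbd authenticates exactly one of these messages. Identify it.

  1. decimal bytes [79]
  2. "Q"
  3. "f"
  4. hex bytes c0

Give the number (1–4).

2

Key hex bytes dc f6 a7 f1 e5 82 02 17 is 8 bytes > B = 6, so hash it first: H(key) = ea, then zero-pad to 6 bytes: K' = ea 00 00 00 00 00.
K' ⊕ ipad = dc 36 36 36 36 36; K' ⊕ opad = b6 5c 5c 5c 5c 5c.
m1: inner = H(dc 36 36 36 36 36 4f) = 39; tag = H(b6 5c 5c 5c 5c 5c 39) = bb
m2: inner = H(dc 36 36 36 36 36 51) = 3b; tag = H(b6 5c 5c 5c 5c 5c 3b) = bd ← matches
m3: inner = H(dc 36 36 36 36 36 66) = 50; tag = H(b6 5c 5c 5c 5c 5c 50) = d2
m4: inner = H(dc 36 36 36 36 36 c0) = aa; tag = H(b6 5c 5c 5c 5c 5c aa) = 2c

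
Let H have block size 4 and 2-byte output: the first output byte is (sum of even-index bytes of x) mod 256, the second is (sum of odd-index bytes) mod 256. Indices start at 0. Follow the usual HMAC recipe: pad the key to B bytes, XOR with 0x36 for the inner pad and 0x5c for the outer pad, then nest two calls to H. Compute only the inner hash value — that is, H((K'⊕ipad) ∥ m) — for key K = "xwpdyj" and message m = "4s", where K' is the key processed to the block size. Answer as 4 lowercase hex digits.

Key "xwpdyj" = 78 77 70 64 79 6a is 6 bytes > B = 4, so hash it first: H(key) = 61 45, then zero-pad to 4 bytes: K' = 61 45 00 00.
K' ⊕ ipad = 57 73 36 36.
Inner input = 57 73 36 36 ∥ 34 73.
Inner hash: even-index sum = 193 mod 256 = 193; odd-index sum = 284 mod 256 = 28 → c1 1c.

c11c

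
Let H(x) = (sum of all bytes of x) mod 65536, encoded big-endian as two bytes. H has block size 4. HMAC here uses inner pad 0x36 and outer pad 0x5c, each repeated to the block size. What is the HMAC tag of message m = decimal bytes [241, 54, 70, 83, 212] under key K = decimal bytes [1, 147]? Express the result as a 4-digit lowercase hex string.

02c3

Key decimal bytes [1, 147] = 01 93 is 2 bytes ≤ B = 4; zero-pad to 4 bytes: K' = 01 93 00 00.
K' ⊕ ipad = 37 a5 36 36.  K' ⊕ opad = 5d cf 5c 5c.
Inner input = (K'⊕ipad) ∥ m = 37 a5 36 36 ∥ f1 36 46 53 d4.
Inner hash: sum = 55+165+54+54+241+54+70+83+212 = 988 → 03 dc.
Outer input = (K'⊕opad) ∥ inner = 5d cf 5c 5c ∥ 03 dc.
Outer hash (tag): sum = 93+207+92+92+3+220 = 707 → 02 c3.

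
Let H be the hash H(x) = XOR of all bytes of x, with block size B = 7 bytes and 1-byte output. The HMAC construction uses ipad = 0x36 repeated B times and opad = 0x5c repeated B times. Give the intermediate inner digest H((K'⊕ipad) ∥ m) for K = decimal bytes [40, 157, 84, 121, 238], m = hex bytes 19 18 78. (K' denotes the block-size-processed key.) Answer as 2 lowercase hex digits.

39

Key decimal bytes [40, 157, 84, 121, 238] = 28 9d 54 79 ee is 5 bytes ≤ B = 7; zero-pad to 7 bytes: K' = 28 9d 54 79 ee 00 00.
K' ⊕ ipad = 1e ab 62 4f d8 36 36.
Inner input = 1e ab 62 4f d8 36 36 ∥ 19 18 78.
Inner hash: XOR 1e⊕ab⊕62⊕4f⊕d8⊕36⊕36⊕19⊕18⊕78 = 39.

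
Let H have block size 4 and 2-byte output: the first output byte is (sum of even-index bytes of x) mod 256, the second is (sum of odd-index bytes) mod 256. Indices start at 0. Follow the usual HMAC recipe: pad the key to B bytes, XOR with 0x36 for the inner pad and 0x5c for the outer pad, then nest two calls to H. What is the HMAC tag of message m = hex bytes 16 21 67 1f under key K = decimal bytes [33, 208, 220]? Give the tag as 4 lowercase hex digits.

Key decimal bytes [33, 208, 220] = 21 d0 dc is 3 bytes ≤ B = 4; zero-pad to 4 bytes: K' = 21 d0 dc 00.
K' ⊕ ipad = 17 e6 ea 36.  K' ⊕ opad = 7d 8c 80 5c.
Inner input = (K'⊕ipad) ∥ m = 17 e6 ea 36 ∥ 16 21 67 1f.
Inner hash: even-index sum = 382 mod 256 = 126; odd-index sum = 348 mod 256 = 92 → 7e 5c.
Outer input = (K'⊕opad) ∥ inner = 7d 8c 80 5c ∥ 7e 5c.
Outer hash (tag): even-index sum = 379 mod 256 = 123; odd-index sum = 324 mod 256 = 68 → 7b 44.

7b44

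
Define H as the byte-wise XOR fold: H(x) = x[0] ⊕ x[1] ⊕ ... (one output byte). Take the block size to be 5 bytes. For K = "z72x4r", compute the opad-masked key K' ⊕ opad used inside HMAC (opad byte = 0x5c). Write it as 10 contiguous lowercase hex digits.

1d5c5c5c5c

Key "z72x4r" = 7a 37 32 78 34 72 is 6 bytes > B = 5, so hash it first: H(key) = 41, then zero-pad to 5 bytes: K' = 41 00 00 00 00.
XOR each byte with 0x5c: 41⊕5c=1d, 00⊕5c=5c, 00⊕5c=5c, 00⊕5c=5c, 00⊕5c=5c.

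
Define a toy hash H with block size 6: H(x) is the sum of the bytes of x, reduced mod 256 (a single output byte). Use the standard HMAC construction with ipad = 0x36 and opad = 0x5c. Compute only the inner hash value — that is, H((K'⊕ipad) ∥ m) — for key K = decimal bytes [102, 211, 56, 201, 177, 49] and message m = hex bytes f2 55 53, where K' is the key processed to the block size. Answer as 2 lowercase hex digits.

Key decimal bytes [102, 211, 56, 201, 177, 49] = 66 d3 38 c9 b1 31 is exactly B = 6 bytes: K' = 66 d3 38 c9 b1 31.
K' ⊕ ipad = 50 e5 0e ff 87 07.
Inner input = 50 e5 0e ff 87 07 ∥ f2 55 53.
Inner hash: sum = 80+229+14+255+135+7+242+85+83 = 1130; mod 256 = 106 → 6a.

6a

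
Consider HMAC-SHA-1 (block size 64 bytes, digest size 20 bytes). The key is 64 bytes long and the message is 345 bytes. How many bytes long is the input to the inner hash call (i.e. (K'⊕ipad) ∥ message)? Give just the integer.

409

Key is 64 ≤ 64 bytes, zero-padded: |K'| = 64.
Inner input = (K'⊕ipad) ∥ m → 64 + 345 = 409 bytes.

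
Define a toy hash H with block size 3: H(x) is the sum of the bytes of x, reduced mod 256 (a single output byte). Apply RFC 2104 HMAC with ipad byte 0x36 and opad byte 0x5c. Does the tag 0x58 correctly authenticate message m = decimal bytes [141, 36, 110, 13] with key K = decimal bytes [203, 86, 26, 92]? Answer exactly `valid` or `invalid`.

invalid

Key decimal bytes [203, 86, 26, 92] = cb 56 1a 5c is 4 bytes > B = 3, so hash it first: H(key) = 97, then zero-pad to 3 bytes: K' = 97 00 00.
K' ⊕ ipad = a1 36 36; K' ⊕ opad = cb 5c 5c.
Inner hash: sum = 161+54+54+141+36+110+13 = 569; mod 256 = 57 → 39.
Outer hash (recomputed tag): sum = 203+92+92+57 = 444; mod 256 = 188 → bc.
Recomputed tag = bc; claimed = 58 → mismatch.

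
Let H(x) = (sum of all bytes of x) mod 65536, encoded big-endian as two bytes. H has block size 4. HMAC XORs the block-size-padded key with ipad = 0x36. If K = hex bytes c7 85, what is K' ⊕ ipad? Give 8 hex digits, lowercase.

Key hex bytes c7 85 is 2 bytes ≤ B = 4; zero-pad to 4 bytes: K' = c7 85 00 00.
XOR each byte with 0x36: c7⊕36=f1, 85⊕36=b3, 00⊕36=36, 00⊕36=36.

f1b33636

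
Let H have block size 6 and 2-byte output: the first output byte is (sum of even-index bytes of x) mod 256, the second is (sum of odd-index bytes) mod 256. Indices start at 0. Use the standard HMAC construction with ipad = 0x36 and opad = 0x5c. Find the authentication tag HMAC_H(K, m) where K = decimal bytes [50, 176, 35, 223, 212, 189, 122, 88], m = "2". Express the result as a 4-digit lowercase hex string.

eaae

Key decimal bytes [50, 176, 35, 223, 212, 189, 122, 88] = 32 b0 23 df d4 bd 7a 58 is 8 bytes > B = 6, so hash it first: H(key) = a3 a4, then zero-pad to 6 bytes: K' = a3 a4 00 00 00 00.
K' ⊕ ipad = 95 92 36 36 36 36.  K' ⊕ opad = ff f8 5c 5c 5c 5c.
Inner input = (K'⊕ipad) ∥ m = 95 92 36 36 36 36 ∥ 32.
Inner hash: even-index sum = 307 mod 256 = 51; odd-index sum = 254 mod 256 = 254 → 33 fe.
Outer input = (K'⊕opad) ∥ inner = ff f8 5c 5c 5c 5c ∥ 33 fe.
Outer hash (tag): even-index sum = 490 mod 256 = 234; odd-index sum = 686 mod 256 = 174 → ea ae.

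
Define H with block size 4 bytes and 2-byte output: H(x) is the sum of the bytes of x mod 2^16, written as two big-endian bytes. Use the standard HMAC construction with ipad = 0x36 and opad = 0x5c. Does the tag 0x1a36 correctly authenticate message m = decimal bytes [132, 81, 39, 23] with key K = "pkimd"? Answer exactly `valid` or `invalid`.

Key "pkimd" = 70 6b 69 6d 64 is 5 bytes > B = 4, so hash it first: H(key) = 02 15, then zero-pad to 4 bytes: K' = 02 15 00 00.
K' ⊕ ipad = 34 23 36 36; K' ⊕ opad = 5e 49 5c 5c.
Inner hash: sum = 52+35+54+54+132+81+39+23 = 470 → 01 d6.
Outer hash (recomputed tag): sum = 94+73+92+92+1+214 = 566 → 02 36.
Recomputed tag = 0236; claimed = 1a36 → mismatch.

invalid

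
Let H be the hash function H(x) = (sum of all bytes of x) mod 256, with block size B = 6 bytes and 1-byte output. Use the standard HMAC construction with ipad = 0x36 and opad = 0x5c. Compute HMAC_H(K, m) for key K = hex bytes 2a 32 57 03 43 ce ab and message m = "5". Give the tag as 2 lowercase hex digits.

Key hex bytes 2a 32 57 03 43 ce ab is 7 bytes > B = 6, so hash it first: H(key) = 72, then zero-pad to 6 bytes: K' = 72 00 00 00 00 00.
K' ⊕ ipad = 44 36 36 36 36 36.  K' ⊕ opad = 2e 5c 5c 5c 5c 5c.
Inner input = (K'⊕ipad) ∥ m = 44 36 36 36 36 36 ∥ 35.
Inner hash: sum = 68+54+54+54+54+54+53 = 391; mod 256 = 135 → 87.
Outer input = (K'⊕opad) ∥ inner = 2e 5c 5c 5c 5c 5c ∥ 87.
Outer hash (tag): sum = 46+92+92+92+92+92+135 = 641; mod 256 = 129 → 81.

81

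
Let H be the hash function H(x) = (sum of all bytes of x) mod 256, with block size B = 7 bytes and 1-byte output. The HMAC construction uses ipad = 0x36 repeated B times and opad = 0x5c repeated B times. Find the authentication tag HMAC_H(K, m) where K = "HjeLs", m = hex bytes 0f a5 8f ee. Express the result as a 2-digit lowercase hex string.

03

Key "HjeLs" = 48 6a 65 4c 73 is 5 bytes ≤ B = 7; zero-pad to 7 bytes: K' = 48 6a 65 4c 73 00 00.
K' ⊕ ipad = 7e 5c 53 7a 45 36 36.  K' ⊕ opad = 14 36 39 10 2f 5c 5c.
Inner input = (K'⊕ipad) ∥ m = 7e 5c 53 7a 45 36 36 ∥ 0f a5 8f ee.
Inner hash: sum = 126+92+83+122+69+54+54+15+165+143+238 = 1161; mod 256 = 137 → 89.
Outer input = (K'⊕opad) ∥ inner = 14 36 39 10 2f 5c 5c ∥ 89.
Outer hash (tag): sum = 20+54+57+16+47+92+92+137 = 515; mod 256 = 3 → 03.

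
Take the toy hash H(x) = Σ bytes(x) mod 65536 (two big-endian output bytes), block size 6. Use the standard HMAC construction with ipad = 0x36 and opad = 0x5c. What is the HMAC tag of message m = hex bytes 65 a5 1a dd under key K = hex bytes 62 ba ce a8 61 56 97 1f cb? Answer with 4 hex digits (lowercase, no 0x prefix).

0269

Key hex bytes 62 ba ce a8 61 56 97 1f cb is 9 bytes > B = 6, so hash it first: H(key) = 04 ca, then zero-pad to 6 bytes: K' = 04 ca 00 00 00 00.
K' ⊕ ipad = 32 fc 36 36 36 36.  K' ⊕ opad = 58 96 5c 5c 5c 5c.
Inner input = (K'⊕ipad) ∥ m = 32 fc 36 36 36 36 ∥ 65 a5 1a dd.
Inner hash: sum = 50+252+54+54+54+54+101+165+26+221 = 1031 → 04 07.
Outer input = (K'⊕opad) ∥ inner = 58 96 5c 5c 5c 5c ∥ 04 07.
Outer hash (tag): sum = 88+150+92+92+92+92+4+7 = 617 → 02 69.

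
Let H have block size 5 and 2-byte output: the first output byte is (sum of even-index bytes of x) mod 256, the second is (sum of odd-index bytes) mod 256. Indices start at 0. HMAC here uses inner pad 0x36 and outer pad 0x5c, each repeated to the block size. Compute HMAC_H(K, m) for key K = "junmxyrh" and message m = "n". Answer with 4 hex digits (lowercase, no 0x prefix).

ef5b

Key "junmxyrh" = 6a 75 6e 6d 78 79 72 68 is 8 bytes > B = 5, so hash it first: H(key) = c2 c3, then zero-pad to 5 bytes: K' = c2 c3 00 00 00.
K' ⊕ ipad = f4 f5 36 36 36.  K' ⊕ opad = 9e 9f 5c 5c 5c.
Inner input = (K'⊕ipad) ∥ m = f4 f5 36 36 36 ∥ 6e.
Inner hash: even-index sum = 352 mod 256 = 96; odd-index sum = 409 mod 256 = 153 → 60 99.
Outer input = (K'⊕opad) ∥ inner = 9e 9f 5c 5c 5c ∥ 60 99.
Outer hash (tag): even-index sum = 495 mod 256 = 239; odd-index sum = 347 mod 256 = 91 → ef 5b.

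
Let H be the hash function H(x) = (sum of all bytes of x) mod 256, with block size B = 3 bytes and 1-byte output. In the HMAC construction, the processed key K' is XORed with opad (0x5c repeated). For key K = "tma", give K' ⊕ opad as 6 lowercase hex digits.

Key "tma" = 74 6d 61 is exactly B = 3 bytes: K' = 74 6d 61.
XOR each byte with 0x5c: 74⊕5c=28, 6d⊕5c=31, 61⊕5c=3d.

28313d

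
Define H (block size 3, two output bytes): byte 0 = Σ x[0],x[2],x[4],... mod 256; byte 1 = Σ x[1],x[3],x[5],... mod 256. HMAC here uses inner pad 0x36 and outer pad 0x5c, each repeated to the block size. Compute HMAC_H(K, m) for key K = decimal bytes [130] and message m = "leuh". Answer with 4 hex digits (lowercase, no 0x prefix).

Key decimal bytes [130] = 82 is 1 byte ≤ B = 3; zero-pad to 3 bytes: K' = 82 00 00.
K' ⊕ ipad = b4 36 36.  K' ⊕ opad = de 5c 5c.
Inner input = (K'⊕ipad) ∥ m = b4 36 36 ∥ 6c 65 75 68.
Inner hash: even-index sum = 439 mod 256 = 183; odd-index sum = 279 mod 256 = 23 → b7 17.
Outer input = (K'⊕opad) ∥ inner = de 5c 5c ∥ b7 17.
Outer hash (tag): even-index sum = 337 mod 256 = 81; odd-index sum = 275 mod 256 = 19 → 51 13.

5113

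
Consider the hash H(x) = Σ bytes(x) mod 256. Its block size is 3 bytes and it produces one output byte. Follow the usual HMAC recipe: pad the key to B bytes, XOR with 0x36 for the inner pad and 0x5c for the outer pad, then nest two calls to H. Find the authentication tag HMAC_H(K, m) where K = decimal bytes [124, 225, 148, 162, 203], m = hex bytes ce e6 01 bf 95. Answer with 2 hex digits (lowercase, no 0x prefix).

97

Key decimal bytes [124, 225, 148, 162, 203] = 7c e1 94 a2 cb is 5 bytes > B = 3, so hash it first: H(key) = 5e, then zero-pad to 3 bytes: K' = 5e 00 00.
K' ⊕ ipad = 68 36 36.  K' ⊕ opad = 02 5c 5c.
Inner input = (K'⊕ipad) ∥ m = 68 36 36 ∥ ce e6 01 bf 95.
Inner hash: sum = 104+54+54+206+230+1+191+149 = 989; mod 256 = 221 → dd.
Outer input = (K'⊕opad) ∥ inner = 02 5c 5c ∥ dd.
Outer hash (tag): sum = 2+92+92+221 = 407; mod 256 = 151 → 97.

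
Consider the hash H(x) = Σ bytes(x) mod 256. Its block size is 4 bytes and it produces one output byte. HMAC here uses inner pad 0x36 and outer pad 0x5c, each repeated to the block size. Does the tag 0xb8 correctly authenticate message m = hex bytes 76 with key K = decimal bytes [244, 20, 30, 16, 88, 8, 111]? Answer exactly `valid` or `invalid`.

valid

Key decimal bytes [244, 20, 30, 16, 88, 8, 111] = f4 14 1e 10 58 08 6f is 7 bytes > B = 4, so hash it first: H(key) = 05, then zero-pad to 4 bytes: K' = 05 00 00 00.
K' ⊕ ipad = 33 36 36 36; K' ⊕ opad = 59 5c 5c 5c.
Inner hash: sum = 51+54+54+54+118 = 331; mod 256 = 75 → 4b.
Outer hash (recomputed tag): sum = 89+92+92+92+75 = 440; mod 256 = 184 → b8.
Recomputed tag = b8; claimed = b8 → match.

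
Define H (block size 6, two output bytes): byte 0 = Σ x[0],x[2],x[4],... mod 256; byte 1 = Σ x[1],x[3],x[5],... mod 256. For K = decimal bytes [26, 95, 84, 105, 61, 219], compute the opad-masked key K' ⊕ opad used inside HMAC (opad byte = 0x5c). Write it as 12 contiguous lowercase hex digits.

Key decimal bytes [26, 95, 84, 105, 61, 219] = 1a 5f 54 69 3d db is exactly B = 6 bytes: K' = 1a 5f 54 69 3d db.
XOR each byte with 0x5c: 1a⊕5c=46, 5f⊕5c=03, 54⊕5c=08, 69⊕5c=35, 3d⊕5c=61, db⊕5c=87.

460308356187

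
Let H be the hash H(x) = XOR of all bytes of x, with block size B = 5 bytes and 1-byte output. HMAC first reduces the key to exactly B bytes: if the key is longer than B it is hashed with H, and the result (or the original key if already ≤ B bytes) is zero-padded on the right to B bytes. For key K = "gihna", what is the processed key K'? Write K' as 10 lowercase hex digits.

6769686e61

Key "gihna" = 67 69 68 6e 61 is exactly B = 5 bytes: K' = 67 69 68 6e 61.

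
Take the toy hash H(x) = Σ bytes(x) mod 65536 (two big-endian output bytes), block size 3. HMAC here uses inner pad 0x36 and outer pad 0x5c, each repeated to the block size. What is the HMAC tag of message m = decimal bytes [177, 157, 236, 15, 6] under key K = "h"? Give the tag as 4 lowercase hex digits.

Key "h" = 68 is 1 byte ≤ B = 3; zero-pad to 3 bytes: K' = 68 00 00.
K' ⊕ ipad = 5e 36 36.  K' ⊕ opad = 34 5c 5c.
Inner input = (K'⊕ipad) ∥ m = 5e 36 36 ∥ b1 9d ec 0f 06.
Inner hash: sum = 94+54+54+177+157+236+15+6 = 793 → 03 19.
Outer input = (K'⊕opad) ∥ inner = 34 5c 5c ∥ 03 19.
Outer hash (tag): sum = 52+92+92+3+25 = 264 → 01 08.

0108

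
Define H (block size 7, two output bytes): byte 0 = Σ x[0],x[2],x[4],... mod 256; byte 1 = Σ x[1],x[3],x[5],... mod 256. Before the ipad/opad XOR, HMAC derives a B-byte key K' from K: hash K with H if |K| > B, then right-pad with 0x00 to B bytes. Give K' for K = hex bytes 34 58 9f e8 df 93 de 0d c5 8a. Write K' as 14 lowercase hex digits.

556a0000000000

|K| = 10 > B = 7, so first hash the key.
H(K): even-index sum = 853 mod 256 = 85; odd-index sum = 618 mod 256 = 106 → 55 6a.
Zero-pad H(K) = 55 6a to 7 bytes: K' = 55 6a 00 00 00 00 00.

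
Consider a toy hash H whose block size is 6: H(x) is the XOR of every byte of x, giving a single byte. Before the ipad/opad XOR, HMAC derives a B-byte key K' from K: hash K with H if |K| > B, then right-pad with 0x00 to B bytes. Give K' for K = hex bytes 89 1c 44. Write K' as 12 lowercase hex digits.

Key hex bytes 89 1c 44 is 3 bytes ≤ B = 6; zero-pad to 6 bytes: K' = 89 1c 44 00 00 00.

891c44000000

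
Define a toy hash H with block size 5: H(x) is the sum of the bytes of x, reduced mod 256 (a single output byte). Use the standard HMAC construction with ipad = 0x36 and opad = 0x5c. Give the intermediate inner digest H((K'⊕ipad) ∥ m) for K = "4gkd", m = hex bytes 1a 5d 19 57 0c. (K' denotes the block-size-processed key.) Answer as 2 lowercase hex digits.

2b

Key "4gkd" = 34 67 6b 64 is 4 bytes ≤ B = 5; zero-pad to 5 bytes: K' = 34 67 6b 64 00.
K' ⊕ ipad = 02 51 5d 52 36.
Inner input = 02 51 5d 52 36 ∥ 1a 5d 19 57 0c.
Inner hash: sum = 2+81+93+82+54+26+93+25+87+12 = 555; mod 256 = 43 → 2b.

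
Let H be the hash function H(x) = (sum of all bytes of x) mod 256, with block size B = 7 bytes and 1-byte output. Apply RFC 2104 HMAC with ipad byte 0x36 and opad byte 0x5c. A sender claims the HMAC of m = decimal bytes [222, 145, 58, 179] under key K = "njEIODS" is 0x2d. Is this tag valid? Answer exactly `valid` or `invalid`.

invalid

Key "njEIODS" = 6e 6a 45 49 4f 44 53 is exactly B = 7 bytes: K' = 6e 6a 45 49 4f 44 53.
K' ⊕ ipad = 58 5c 73 7f 79 72 65; K' ⊕ opad = 32 36 19 15 13 18 0f.
Inner hash: sum = 88+92+115+127+121+114+101+222+145+58+179 = 1362; mod 256 = 82 → 52.
Outer hash (recomputed tag): sum = 50+54+25+21+19+24+15+82 = 290; mod 256 = 34 → 22.
Recomputed tag = 22; claimed = 2d → mismatch.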